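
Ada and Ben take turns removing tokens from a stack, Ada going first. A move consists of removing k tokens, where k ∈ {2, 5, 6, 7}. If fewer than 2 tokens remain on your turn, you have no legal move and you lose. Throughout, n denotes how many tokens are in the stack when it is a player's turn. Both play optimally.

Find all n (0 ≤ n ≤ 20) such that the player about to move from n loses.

Work bottom-up. With no move the player to move loses. Otherwise the position is W if at least one move leads to an L position for the opponent, and L if every move leads to a W.
n=0: no move → L
n=1: no move → L
n=2: can move to 0, which is L ⇒ W
n=3: can move to 1, which is L ⇒ W
n=4: the only move is to 2(W), a W ⇒ L
n=5: can move to 0, which is L ⇒ W
n=6: can move to 4, which is L ⇒ W
n=7: can move to 1, which is L ⇒ W
n=8: can move to 1, which is L ⇒ W
n=9: can move to 4, which is L ⇒ W
n=10: can move to 4, which is L ⇒ W
n=11: can move to 4, which is L ⇒ W
n=12: moves to 10(W), 7(W), 6(W), 5(W); every one is W ⇒ L
n=13: moves to 11(W), 8(W), 7(W), 6(W); every one is W ⇒ L
n=14: can move to 12, which is L ⇒ W
n=15: can move to 13, which is L ⇒ W
n=16: moves to 14(W), 11(W), 10(W), 9(W); every one is W ⇒ L
n=17: can move to 12, which is L ⇒ W
n=18: can move to 16, which is L ⇒ W
n=19: can move to 13, which is L ⇒ W
n=20: can move to 13, which is L ⇒ W
The losing starting values of n are exactly the entries labelled L in this table (6 of them).

0, 1, 4, 12, 13, 16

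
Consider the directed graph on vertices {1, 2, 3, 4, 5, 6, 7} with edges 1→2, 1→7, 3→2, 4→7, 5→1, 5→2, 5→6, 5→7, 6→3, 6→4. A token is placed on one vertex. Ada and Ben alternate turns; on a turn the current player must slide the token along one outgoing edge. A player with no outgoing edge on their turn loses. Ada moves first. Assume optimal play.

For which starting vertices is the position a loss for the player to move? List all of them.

2, 6, 7

Work bottom-up. With no move the player to move loses. Otherwise the position is W if at least one move leads to an L position for the opponent, and L if every move leads to a W.
Every edge goes from a vertex to one that appears earlier in the order 2, 7, 1, 4, 3, 6, 5, so processing vertices in that order labels each vertex after all of its successors.
2: no outgoing edge → L
7: no outgoing edge → L
1: W (go to 7, an L position)
4: W (go to 7, an L position)
3: W (go to 2, an L position)
6: L (options 3(W), 4(W) are all W)
5: W (go to 6, an L position)
Reading off the rows marked L gives the requested list; there are 3 such vertices.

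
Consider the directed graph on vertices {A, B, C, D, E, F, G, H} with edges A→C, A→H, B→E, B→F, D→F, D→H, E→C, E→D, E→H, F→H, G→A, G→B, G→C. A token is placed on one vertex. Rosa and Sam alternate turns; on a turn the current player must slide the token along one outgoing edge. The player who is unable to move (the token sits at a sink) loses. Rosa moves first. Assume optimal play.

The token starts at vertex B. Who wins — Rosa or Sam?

Use the standard recursion: the mover loses at a terminal position; elsewhere, the mover wins exactly when some move hands the opponent an L position.
Every edge goes from a vertex to one that appears earlier in the order C, H, A, F, D, E, B, G, so processing vertices in that order labels each vertex after all of its successors.
C: no outgoing edge → L
H: no outgoing edge → L
A: reaches L-position H → W
F: reaches L-position H → W
D: reaches L-position H → W
E: reaches L-position H → W
B: only reaches E(W), F(W), all W → L
G: reaches L-position B → W
Every move from B reaches a W position, so the mover loses.

Sam wins.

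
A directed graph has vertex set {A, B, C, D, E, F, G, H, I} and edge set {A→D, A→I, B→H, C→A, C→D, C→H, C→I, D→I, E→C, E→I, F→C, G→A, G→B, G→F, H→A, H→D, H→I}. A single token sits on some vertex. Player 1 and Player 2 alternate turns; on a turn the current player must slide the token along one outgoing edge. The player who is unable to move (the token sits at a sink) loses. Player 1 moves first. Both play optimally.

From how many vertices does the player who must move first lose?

Label each position W (a win for the player to move) or L (a loss). A position with no legal move is L; any other position is W exactly when some move reaches an L, and L when every move reaches a W.
Every edge goes from a vertex to one that appears earlier in the order I, D, A, H, C, E, F, B, G, so processing vertices in that order labels each vertex after all of its successors.
I: no outgoing edge → L
D: →I(L), so W
A: →I(L), so W
H: →I(L), so W
C: →I(L), so W
E: →I(L), so W
F: →C(W) only, which is W, so L
B: →H(W) only, which is W, so L
G: →B(L), so W
The L vertices are B, F, I; that is 3 in all.

3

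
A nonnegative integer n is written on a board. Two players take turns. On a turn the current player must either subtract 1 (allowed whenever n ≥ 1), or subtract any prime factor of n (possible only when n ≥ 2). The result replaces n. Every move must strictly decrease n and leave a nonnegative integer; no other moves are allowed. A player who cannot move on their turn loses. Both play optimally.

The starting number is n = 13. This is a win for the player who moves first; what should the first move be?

Move to 0.

Positions with no move are L. A position that does have a move is losing for the player to move precisely when every available move leads to a winning position for the opponent. Fill in the labels:
n=0: no move → L
n=1: reaches L-position 0 → W
n=2: reaches L-position 0 → W
n=3: reaches L-position 0 → W
n=4: only reaches 2(W), 3(W), all W → L
n=5: reaches L-position 0 → W
n=6: reaches L-position 4 → W
n=7: reaches L-position 0 → W
n=8: only reaches 6(W), 7(W), all W → L
n=9: reaches L-position 8 → W
n=10: reaches L-position 8 → W
n=11: reaches L-position 0 → W
n=12: only reaches 9(W), 10(W), 11(W), all W → L
n=13: reaches L-position 0 → W
From 13, the L positions reachable in one move are: 0, 12. Any move reaching one of these is winning.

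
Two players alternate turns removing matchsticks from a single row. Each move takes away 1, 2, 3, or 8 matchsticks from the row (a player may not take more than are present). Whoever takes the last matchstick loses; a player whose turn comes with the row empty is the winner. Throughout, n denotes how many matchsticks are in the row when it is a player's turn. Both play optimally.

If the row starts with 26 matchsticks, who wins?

The first player wins.

Build the W/L table. Terminal = W. A non-terminal position is W if it has a move to some L; otherwise it is L.
n=0: no move; the opponent has just taken the last matchstick and therefore loses → W
n=1: L (sole option 0(W) is W)
n=2: W (go to 1, an L position)
n=3: W (go to 1, an L position)
n=4: W (go to 1, an L position)
n=5: L (options 4(W), 3(W), 2(W) are all W)
n=6: W (go to 5, an L position)
n=7: W (go to 5, an L position)
n=8: W (go to 5, an L position)
n=9: W (go to 1, an L position)
n=10: L (options 9(W), 8(W), 7(W), 2(W) are all W)
n=11: W (go to 10, an L position)
n=12: W (go to 10, an L position)
n=13: W (go to 10, an L position)
n=14: L (options 13(W), 12(W), 11(W), 6(W) are all W)
n=15: W (go to 14, an L position)
n=16: W (go to 14, an L position)
n=17: W (go to 14, an L position)
n=18: W (go to 10, an L position)
n=19: L (options 18(W), 17(W), 16(W), 11(W) are all W)
n=20: W (go to 19, an L position)
n=21: W (go to 19, an L position)
n=22: W (go to 19, an L position)
n=23: L (options 22(W), 21(W), 20(W), 15(W) are all W)
n=24: W (go to 23, an L position)
n=25: W (go to 23, an L position)
n=26: W (go to 23, an L position)
From 26 the player to move can remove 3, leaving 23, reaching an L position.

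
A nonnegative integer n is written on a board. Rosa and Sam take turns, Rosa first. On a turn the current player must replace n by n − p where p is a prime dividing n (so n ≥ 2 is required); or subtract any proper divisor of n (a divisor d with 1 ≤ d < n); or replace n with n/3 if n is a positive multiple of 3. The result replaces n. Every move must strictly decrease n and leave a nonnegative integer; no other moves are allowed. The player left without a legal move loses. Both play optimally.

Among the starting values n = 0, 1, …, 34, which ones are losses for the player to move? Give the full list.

Use the standard recursion: the mover loses at a terminal position; elsewhere, the mover wins exactly when some move hands the opponent an L position.
n=0: no move → L
n=1: no move → L
n=2: →0(L), so W
n=3: →0(L), so W
n=4: →2(W), 3(W) — all W, so L
n=5: →0(L), so W
n=6: →4(L), so W
n=7: →0(L), so W
n=8: →4(L), so W
n=9: →3(W), 6(W), 8(W) — all W, so L
n=10: →9(L), so W
n=11: →0(L), so W
n=12: →4(L), so W
n=13: →0(L), so W
n=14: →7(W), 12(W), 13(W) — all W, so L
n=15: →14(L), so W
n=16: →14(L), so W
n=17: →0(L), so W
n=18: →9(L), so W
n=19: →0(L), so W
n=20: →10(W), 15(W), 16(W), 18(W), 19(W) — all W, so L
n=21: →14(L), so W
n=22: →20(L), so W
n=23: →0(L), so W
n=24: →20(L), so W
n=25: →20(L), so W
n=26: →13(W), 24(W), 25(W) — all W, so L
n=27: →9(L), so W
n=28: →14(L), so W
n=29: →0(L), so W
n=30: →20(L), so W
n=31: →0(L), so W
n=32: →16(W), 24(W), 28(W), 30(W), 31(W) — all W, so L
n=33: →32(L), so W
n=34: →32(L), so W
Reading off the rows marked L gives the requested list; there are 8 such values of n.

0, 1, 4, 9, 14, 20, 26, 32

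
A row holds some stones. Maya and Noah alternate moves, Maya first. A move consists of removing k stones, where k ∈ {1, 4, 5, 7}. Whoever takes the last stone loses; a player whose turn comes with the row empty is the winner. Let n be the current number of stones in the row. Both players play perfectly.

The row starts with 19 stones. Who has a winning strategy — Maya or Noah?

Noah wins.

Label each position W (a win for the player to move) or L (a loss). A position with no legal move is W; any other position is W exactly when some move reaches an L, and L when every move reaches a W.
n=0: no move; the opponent has just taken the last stone and therefore loses → W
n=1: only reaches 0(W), which is W → L
n=2: reaches L-position 1 → W
n=3: only reaches 2(W), which is W → L
n=4: reaches L-position 3 → W
n=5: reaches L-position 1 → W
n=6: reaches L-position 1 → W
n=7: reaches L-position 3 → W
n=8: reaches L-position 3 → W
n=9: only reaches 8(W), 5(W), 4(W), 2(W), all W → L
n=10: reaches L-position 9 → W
n=11: only reaches 10(W), 7(W), 6(W), 4(W), all W → L
n=12: reaches L-position 11 → W
n=13: reaches L-position 9 → W
n=14: reaches L-position 9 → W
n=15: reaches L-position 11 → W
n=16: reaches L-position 11 → W
n=17: only reaches 16(W), 13(W), 12(W), 10(W), all W → L
n=18: reaches L-position 17 → W
n=19: only reaches 18(W), 15(W), 14(W), 12(W), all W → L
Every move from 19 reaches a W position, so the mover loses.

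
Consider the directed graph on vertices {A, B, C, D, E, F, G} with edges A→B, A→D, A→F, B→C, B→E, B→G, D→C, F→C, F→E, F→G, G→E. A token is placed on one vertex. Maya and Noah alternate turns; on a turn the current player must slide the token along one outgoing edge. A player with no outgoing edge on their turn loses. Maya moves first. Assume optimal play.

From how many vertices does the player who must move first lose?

Use the standard recursion: the mover loses at a terminal position; elsewhere, the mover wins exactly when some move hands the opponent an L position.
Every edge goes from a vertex to one that appears earlier in the order E, C, G, B, D, F, A, so processing vertices in that order labels each vertex after all of its successors.
E: no outgoing edge → L
C: no outgoing edge → L
G: can move to E, which is L ⇒ W
B: can move to C, which is L ⇒ W
D: can move to C, which is L ⇒ W
F: can move to C, which is L ⇒ W
A: moves to F(W), D(W), B(W); every one is W ⇒ L
The L vertices are A, C, E; that is 3 in all.

3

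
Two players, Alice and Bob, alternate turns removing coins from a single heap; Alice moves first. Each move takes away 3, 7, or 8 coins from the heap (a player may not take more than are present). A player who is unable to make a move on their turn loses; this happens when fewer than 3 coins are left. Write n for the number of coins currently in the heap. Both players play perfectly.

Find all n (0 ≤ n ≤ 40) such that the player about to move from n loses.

0, 1, 2, 6, 11, 12, 16, 17, 21, 22, 26, 27, 31, 32, 36, 37

Positions with no move are L. A position that does have a move is losing for the player to move precisely when every available move leads to a winning position for the opponent. Fill in the labels:
n=0: no move → L
n=1: no move → L
n=2: no move → L
n=3: →0(L), so W
n=4: →1(L), so W
n=5: →2(L), so W
n=6: →3(W) only, which is W, so L
n=7: →0(L), so W
n=8: →1(L), so W
n=9: →6(L), so W
n=10: →2(L), so W
n=11: →8(W), 4(W), 3(W) — all W, so L
n=12: →9(W), 5(W), 4(W) — all W, so L
n=13: →6(L), so W
n=14: →11(L), so W
n=15: →12(L), so W
n=16: →13(W), 9(W), 8(W) — all W, so L
n=17: →14(W), 10(W), 9(W) — all W, so L
n=18: →11(L), so W
n=19: →16(L), so W
n=20: →17(L), so W
n=21: →18(W), 14(W), 13(W) — all W, so L
n=22: →19(W), 15(W), 14(W) — all W, so L
n=23: →16(L), so W
n=24: →21(L), so W
n=25: →22(L), so W
n=26: →23(W), 19(W), 18(W) — all W, so L
n=27: →24(W), 20(W), 19(W) — all W, so L
n=28: →21(L), so W
n=29: →26(L), so W
n=30: →27(L), so W
n=31: →28(W), 24(W), 23(W) — all W, so L
n=32: →29(W), 25(W), 24(W) — all W, so L
n=33: →26(L), so W
n=34: →31(L), so W
n=35: →32(L), so W
n=36: →33(W), 29(W), 28(W) — all W, so L
n=37: →34(W), 30(W), 29(W) — all W, so L
n=38: →31(L), so W
n=39: →36(L), so W
n=40: →37(L), so W
The losing starting values of n are exactly the entries labelled L in this table (16 of them).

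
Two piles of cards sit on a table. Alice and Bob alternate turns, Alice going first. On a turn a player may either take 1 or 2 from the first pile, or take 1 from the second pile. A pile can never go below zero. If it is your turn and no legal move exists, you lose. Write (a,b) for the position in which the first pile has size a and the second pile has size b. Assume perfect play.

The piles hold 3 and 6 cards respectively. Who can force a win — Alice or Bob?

Bob wins.

Classify positions by backward induction: terminal positions (no move available) are L. From any other position, the mover wins iff some move reaches an L.
No move ever increases a pile, so every position that can arise here has a ≤ 3 and b ≤ 6; it is enough to label the cells with 0 ≤ a ≤ 3 and 0 ≤ b ≤ 6.
Every move lowers a or b (never raises either), so fill the grid row by row in increasing a, and left to right within a row: each cell's successors are then already labelled.
      b=0  b=1  b=2  b=3  b=4  b=5  b=6
a=0:    L    W    L    W    L    W    L
a=1:    W    L    W    L    W    L    W
a=2:    W    W    W    W    W    W    W
a=3:    L    W    L    W    L    W    L
Cells with no legal move (terminal, hence L): (0,0).
The remaining L cells, each justified by listing all of its moves:
(0,2): L (sole option (0,1)(W) is W)
(0,4): L (sole option (0,3)(W) is W)
(0,6): L (sole option (0,5)(W) is W)
(1,1): L (options (0,1)(W), (1,0)(W) are all W)
(1,3): L (options (0,3)(W), (1,2)(W) are all W)
(1,5): L (options (0,5)(W), (1,4)(W) are all W)
(3,0): L (options (2,0)(W), (1,0)(W) are all W)
(3,2): L (options (2,2)(W), (1,2)(W), (3,1)(W) are all W)
(3,4): L (options (2,4)(W), (1,4)(W), (3,3)(W) are all W)
(3,6): L (options (2,6)(W), (1,6)(W), (3,5)(W) are all W)
Every other cell has at least one move into one of the L cells above, so it is W.
The starting position (3,6) is L: whatever Alice does, the opponent receives a W position.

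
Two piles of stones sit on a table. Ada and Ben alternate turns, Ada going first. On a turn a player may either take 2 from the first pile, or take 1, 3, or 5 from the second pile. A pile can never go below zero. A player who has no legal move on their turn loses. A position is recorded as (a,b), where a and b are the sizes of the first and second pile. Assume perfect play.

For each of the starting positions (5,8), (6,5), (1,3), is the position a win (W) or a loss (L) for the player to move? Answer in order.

Classify positions by backward induction: terminal positions (no move available) are L. From any other position, the mover wins iff some move reaches an L.
No move ever increases a pile, so every position that can arise here has a ≤ 6 and b ≤ 8; it is enough to label the cells with 0 ≤ a ≤ 6 and 0 ≤ b ≤ 8.
Every move lowers a or b (never raises either), so fill the grid row by row in increasing a, and left to right within a row: each cell's successors are then already labelled.
      b=0  b=1  b=2  b=3  b=4  b=5  b=6  b=7  b=8
a=0:    L    W    L    W    L    W    L    W    L
a=1:    L    W    L    W    L    W    L    W    L
a=2:    W    L    W    L    W    L    W    L    W
a=3:    W    L    W    L    W    L    W    L    W
a=4:    L    W    L    W    L    W    L    W    L
a=5:    L    W    L    W    L    W    L    W    L
a=6:    W    L    W    L    W    L    W    L    W
Cells with no legal move (terminal, hence L): (0,0), (1,0).
The remaining L cells, each justified by listing all of its moves:
(0,2): →(0,1)(W) only, which is W, so L
(0,4): →(0,3)(W), (0,1)(W) — all W, so L
(0,6): →(0,5)(W), (0,3)(W), (0,1)(W) — all W, so L
(0,8): →(0,7)(W), (0,5)(W), (0,3)(W) — all W, so L
(1,2): →(1,1)(W) only, which is W, so L
(1,4): →(1,3)(W), (1,1)(W) — all W, so L
(1,6): →(1,5)(W), (1,3)(W), (1,1)(W) — all W, so L
(1,8): →(1,7)(W), (1,5)(W), (1,3)(W) — all W, so L
(2,1): →(0,1)(W), (2,0)(W) — all W, so L
(2,3): →(0,3)(W), (2,2)(W), (2,0)(W) — all W, so L
(2,5): →(0,5)(W), (2,4)(W), (2,2)(W), (2,0)(W) — all W, so L
(2,7): →(0,7)(W), (2,6)(W), (2,4)(W), (2,2)(W) — all W, so L
(3,1): →(1,1)(W), (3,0)(W) — all W, so L
(3,3): →(1,3)(W), (3,2)(W), (3,0)(W) — all W, so L
(3,5): →(1,5)(W), (3,4)(W), (3,2)(W), (3,0)(W) — all W, so L
(3,7): →(1,7)(W), (3,6)(W), (3,4)(W), (3,2)(W) — all W, so L
(4,0): →(2,0)(W) only, which is W, so L
(4,2): →(2,2)(W), (4,1)(W) — all W, so L
(4,4): →(2,4)(W), (4,3)(W), (4,1)(W) — all W, so L
(4,6): →(2,6)(W), (4,5)(W), (4,3)(W), (4,1)(W) — all W, so L
(4,8): →(2,8)(W), (4,7)(W), (4,5)(W), (4,3)(W) — all W, so L
(5,0): →(3,0)(W) only, which is W, so L
(5,2): →(3,2)(W), (5,1)(W) — all W, so L
(5,4): →(3,4)(W), (5,3)(W), (5,1)(W) — all W, so L
(5,6): →(3,6)(W), (5,5)(W), (5,3)(W), (5,1)(W) — all W, so L
(5,8): →(3,8)(W), (5,7)(W), (5,5)(W), (5,3)(W) — all W, so L
(6,1): →(4,1)(W), (6,0)(W) — all W, so L
(6,3): →(4,3)(W), (6,2)(W), (6,0)(W) — all W, so L
(6,5): →(4,5)(W), (6,4)(W), (6,2)(W), (6,0)(W) — all W, so L
(6,7): →(4,7)(W), (6,6)(W), (6,4)(W), (6,2)(W) — all W, so L
Every other cell has at least one move into one of the L cells above, so it is W.
(5,8): one of the L cells justified above, so L
(6,5): one of the L cells justified above, so L
(1,3): the move to (1,2) reaches an L cell, so W

(5,8): L, (6,5): L, (1,3): W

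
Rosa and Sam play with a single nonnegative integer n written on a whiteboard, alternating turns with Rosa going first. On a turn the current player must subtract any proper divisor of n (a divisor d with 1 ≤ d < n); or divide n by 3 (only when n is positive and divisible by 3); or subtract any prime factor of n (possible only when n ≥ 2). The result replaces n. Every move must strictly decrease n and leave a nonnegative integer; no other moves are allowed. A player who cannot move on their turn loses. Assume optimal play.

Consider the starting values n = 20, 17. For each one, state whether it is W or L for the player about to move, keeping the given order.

Compute win/loss labels from the base case upward. A position with no move is L. Any other position is W if it can reach an L in one move, else L.
n=0: no move → L
n=1: no move → L
n=2: W (go to 0, an L position)
n=3: W (go to 0, an L position)
n=4: L (options 2(W), 3(W) are all W)
n=5: W (go to 0, an L position)
n=6: W (go to 4, an L position)
n=7: W (go to 0, an L position)
n=8: W (go to 4, an L position)
n=9: L (options 3(W), 6(W), 8(W) are all W)
n=10: W (go to 9, an L position)
n=11: W (go to 0, an L position)
n=12: W (go to 4, an L position)
n=13: W (go to 0, an L position)
n=14: L (options 7(W), 12(W), 13(W) are all W)
n=15: W (go to 14, an L position)
n=16: W (go to 14, an L position)
n=17: W (go to 0, an L position)
n=18: W (go to 9, an L position)
n=19: W (go to 0, an L position)
n=20: L (options 10(W), 15(W), 16(W), 18(W), 19(W) are all W)

20: L, 17: W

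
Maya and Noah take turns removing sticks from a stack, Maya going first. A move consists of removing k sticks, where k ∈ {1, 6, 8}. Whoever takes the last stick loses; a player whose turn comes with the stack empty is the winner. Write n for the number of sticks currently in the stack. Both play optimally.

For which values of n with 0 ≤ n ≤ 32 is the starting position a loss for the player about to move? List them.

Label each position W (a win for the player to move) or L (a loss). A position with no legal move is W; any other position is W exactly when some move reaches an L, and L when every move reaches a W.
n=0: no move; the opponent has just taken the last stick and therefore loses → W
n=1: the only move is to 0(W), a W ⇒ L
n=2: can move to 1, which is L ⇒ W
n=3: the only move is to 2(W), a W ⇒ L
n=4: can move to 3, which is L ⇒ W
n=5: the only move is to 4(W), a W ⇒ L
n=6: can move to 5, which is L ⇒ W
n=7: can move to 1, which is L ⇒ W
n=8: moves to 7(W), 2(W), 0(W); every one is W ⇒ L
n=9: can move to 8, which is L ⇒ W
n=10: moves to 9(W), 4(W), 2(W); every one is W ⇒ L
n=11: can move to 10, which is L ⇒ W
n=12: moves to 11(W), 6(W), 4(W); every one is W ⇒ L
n=13: can move to 12, which is L ⇒ W
n=14: can move to 8, which is L ⇒ W
n=15: moves to 14(W), 9(W), 7(W); every one is W ⇒ L
n=16: can move to 15, which is L ⇒ W
n=17: moves to 16(W), 11(W), 9(W); every one is W ⇒ L
n=18: can move to 17, which is L ⇒ W
n=19: moves to 18(W), 13(W), 11(W); every one is W ⇒ L
n=20: can move to 19, which is L ⇒ W
n=21: can move to 15, which is L ⇒ W
n=22: moves to 21(W), 16(W), 14(W); every one is W ⇒ L
n=23: can move to 22, which is L ⇒ W
n=24: moves to 23(W), 18(W), 16(W); every one is W ⇒ L
n=25: can move to 24, which is L ⇒ W
n=26: moves to 25(W), 20(W), 18(W); every one is W ⇒ L
n=27: can move to 26, which is L ⇒ W
n=28: can move to 22, which is L ⇒ W
n=29: moves to 28(W), 23(W), 21(W); every one is W ⇒ L
n=30: can move to 29, which is L ⇒ W
n=31: moves to 30(W), 25(W), 23(W); every one is W ⇒ L
n=32: can move to 31, which is L ⇒ W
Reading off the rows marked L gives the requested list; there are 14 such values of n.

1, 3, 5, 8, 10, 12, 15, 17, 19, 22, 24, 26, 29, 31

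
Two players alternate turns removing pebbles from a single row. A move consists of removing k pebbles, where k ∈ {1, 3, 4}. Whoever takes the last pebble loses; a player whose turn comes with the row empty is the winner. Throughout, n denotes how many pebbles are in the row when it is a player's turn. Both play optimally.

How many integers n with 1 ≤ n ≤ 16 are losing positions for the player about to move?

Use the standard recursion: the mover wins at a terminal position; elsewhere, the mover wins exactly when some move hands the opponent an L position.
n=0: no move; the opponent has just taken the last pebble and therefore loses → W
n=1: the only move is to 0(W), a W ⇒ L
n=2: can move to 1, which is L ⇒ W
n=3: moves to 2(W), 0(W); every one is W ⇒ L
n=4: can move to 3, which is L ⇒ W
n=5: can move to 1, which is L ⇒ W
n=6: can move to 3, which is L ⇒ W
n=7: can move to 3, which is L ⇒ W
n=8: moves to 7(W), 5(W), 4(W); every one is W ⇒ L
n=9: can move to 8, which is L ⇒ W
n=10: moves to 9(W), 7(W), 6(W); every one is W ⇒ L
n=11: can move to 10, which is L ⇒ W
n=12: can move to 8, which is L ⇒ W
n=13: can move to 10, which is L ⇒ W
n=14: can move to 10, which is L ⇒ W
n=15: moves to 14(W), 12(W), 11(W); every one is W ⇒ L
n=16: can move to 15, which is L ⇒ W
L entries with 1 ≤ n ≤ 16 (the range starts at n=1): n = 1, 3, 8, 10, 15; that makes 5.

5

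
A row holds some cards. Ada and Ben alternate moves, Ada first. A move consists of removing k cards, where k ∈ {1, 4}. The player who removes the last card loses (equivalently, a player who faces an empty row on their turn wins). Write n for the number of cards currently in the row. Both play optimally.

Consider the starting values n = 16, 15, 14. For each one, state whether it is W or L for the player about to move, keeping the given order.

16: L, 15: W, 14: W

Work bottom-up. With no move the player to move wins. Otherwise the position is W if at least one move leads to an L position for the opponent, and L if every move leads to a W.
n=0: no move; the opponent has just taken the last card and therefore loses → W
n=1: the only move is to 0(W), a W ⇒ L
n=2: can move to 1, which is L ⇒ W
n=3: the only move is to 2(W), a W ⇒ L
n=4: can move to 3, which is L ⇒ W
n=5: can move to 1, which is L ⇒ W
n=6: moves to 5(W), 2(W); every one is W ⇒ L
n=7: can move to 6, which is L ⇒ W
n=8: moves to 7(W), 4(W); every one is W ⇒ L
n=9: can move to 8, which is L ⇒ W
n=10: can move to 6, which is L ⇒ W
n=11: moves to 10(W), 7(W); every one is W ⇒ L
n=12: can move to 11, which is L ⇒ W
n=13: moves to 12(W), 9(W); every one is W ⇒ L
n=14: can move to 13, which is L ⇒ W
n=15: can move to 11, which is L ⇒ W
n=16: moves to 15(W), 12(W); every one is W ⇒ L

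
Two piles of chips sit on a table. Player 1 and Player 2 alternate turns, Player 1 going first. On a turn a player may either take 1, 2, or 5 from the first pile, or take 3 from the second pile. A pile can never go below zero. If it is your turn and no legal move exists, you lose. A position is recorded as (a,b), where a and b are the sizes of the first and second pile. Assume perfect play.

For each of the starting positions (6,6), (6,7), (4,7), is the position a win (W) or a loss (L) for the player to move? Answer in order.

(6,6): L, (6,7): L, (4,7): W

Positions with no move are L. A position that does have a move is losing for the player to move precisely when every available move leads to a winning position for the opponent. Fill in the labels:
No move ever increases a pile, so every position that can arise here has a ≤ 6 and b ≤ 7; it is enough to label the cells with 0 ≤ a ≤ 6 and 0 ≤ b ≤ 7.
Every move lowers a or b (never raises either), so fill the grid row by row in increasing a, and left to right within a row: each cell's successors are then already labelled.
      b=0  b=1  b=2  b=3  b=4  b=5  b=6  b=7
a=0:    L    L    L    W    W    W    L    L
a=1:    W    W    W    L    L    L    W    W
a=2:    W    W    W    W    W    W    W    W
a=3:    L    L    L    W    W    W    L    L
a=4:    W    W    W    L    L    L    W    W
a=5:    W    W    W    W    W    W    W    W
a=6:    L    L    L    W    W    W    L    L
Cells with no legal move (terminal, hence L): (0,0), (0,1), (0,2).
The remaining L cells, each justified by listing all of its moves:
(0,6): →(0,3)(W) only, which is W, so L
(0,7): →(0,4)(W) only, which is W, so L
(1,3): →(0,3)(W), (1,0)(W) — all W, so L
(1,4): →(0,4)(W), (1,1)(W) — all W, so L
(1,5): →(0,5)(W), (1,2)(W) — all W, so L
(3,0): →(2,0)(W), (1,0)(W) — all W, so L
(3,1): →(2,1)(W), (1,1)(W) — all W, so L
(3,2): →(2,2)(W), (1,2)(W) — all W, so L
(3,6): →(2,6)(W), (1,6)(W), (3,3)(W) — all W, so L
(3,7): →(2,7)(W), (1,7)(W), (3,4)(W) — all W, so L
(4,3): →(3,3)(W), (2,3)(W), (4,0)(W) — all W, so L
(4,4): →(3,4)(W), (2,4)(W), (4,1)(W) — all W, so L
(4,5): →(3,5)(W), (2,5)(W), (4,2)(W) — all W, so L
(6,0): →(5,0)(W), (4,0)(W), (1,0)(W) — all W, so L
(6,1): →(5,1)(W), (4,1)(W), (1,1)(W) — all W, so L
(6,2): →(5,2)(W), (4,2)(W), (1,2)(W) — all W, so L
(6,6): →(5,6)(W), (4,6)(W), (1,6)(W), (6,3)(W) — all W, so L
(6,7): →(5,7)(W), (4,7)(W), (1,7)(W), (6,4)(W) — all W, so L
Every other cell has at least one move into one of the L cells above, so it is W.
(6,6): one of the L cells justified above, so L
(6,7): one of the L cells justified above, so L
(4,7): the move to (3,7) reaches an L cell, so W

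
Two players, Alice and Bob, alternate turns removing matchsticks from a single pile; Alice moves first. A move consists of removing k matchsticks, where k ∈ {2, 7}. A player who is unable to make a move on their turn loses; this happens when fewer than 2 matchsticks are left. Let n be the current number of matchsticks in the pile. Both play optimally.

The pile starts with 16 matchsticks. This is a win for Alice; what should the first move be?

Classify positions by backward induction: terminal positions (no move available) are L. From any other position, the mover wins iff some move reaches an L.
n=0: no move → L
n=1: no move → L
n=2: W (go to 0, an L position)
n=3: W (go to 1, an L position)
n=4: L (sole option 2(W) is W)
n=5: L (sole option 3(W) is W)
n=6: W (go to 4, an L position)
n=7: W (go to 5, an L position)
n=8: W (go to 1, an L position)
n=9: L (options 7(W), 2(W) are all W)
n=10: L (options 8(W), 3(W) are all W)
n=11: W (go to 9, an L position)
n=12: W (go to 10, an L position)
n=13: L (options 11(W), 6(W) are all W)
n=14: L (options 12(W), 7(W) are all W)
n=15: W (go to 13, an L position)
n=16: W (go to 14, an L position)
From 16, the L positions reachable in one move are: 14, 9. Any move reaching one of these is winning.

Remove 2, leaving 14.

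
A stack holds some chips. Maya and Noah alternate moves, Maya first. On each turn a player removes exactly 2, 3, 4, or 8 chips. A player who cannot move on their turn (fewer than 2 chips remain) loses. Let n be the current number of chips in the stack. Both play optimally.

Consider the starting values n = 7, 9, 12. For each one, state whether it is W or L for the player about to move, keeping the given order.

7: L, 9: W, 12: L

Label each position W (a win for the player to move) or L (a loss). A position with no legal move is L; any other position is W exactly when some move reaches an L, and L when every move reaches a W.
n=0: no move → L
n=1: no move → L
n=2: reaches L-position 0 → W
n=3: reaches L-position 1 → W
n=4: reaches L-position 1 → W
n=5: reaches L-position 1 → W
n=6: only reaches 4(W), 3(W), 2(W), all W → L
n=7: only reaches 5(W), 4(W), 3(W), all W → L
n=8: reaches L-position 6 → W
n=9: reaches L-position 7 → W
n=10: reaches L-position 7 → W
n=11: reaches L-position 7 → W
n=12: only reaches 10(W), 9(W), 8(W), 4(W), all W → L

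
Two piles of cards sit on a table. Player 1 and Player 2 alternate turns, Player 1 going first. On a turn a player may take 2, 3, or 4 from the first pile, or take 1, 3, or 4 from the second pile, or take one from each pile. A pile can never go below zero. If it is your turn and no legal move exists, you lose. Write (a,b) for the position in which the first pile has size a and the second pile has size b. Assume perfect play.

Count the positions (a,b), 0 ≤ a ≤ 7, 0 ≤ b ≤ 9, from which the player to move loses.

Work bottom-up. With no move the player to move loses. Otherwise the position is W if at least one move leads to an L position for the opponent, and L if every move leads to a W.
Every move lowers a or b (never raises either), so fill the grid row by row in increasing a, and left to right within a row: each cell's successors are then already labelled.
      b=0  b=1  b=2  b=3  b=4  b=5  b=6  b=7  b=8  b=9
a=0:    L    W    L    W    W    W    W    L    W    L
a=1:    L    W    L    W    W    W    W    L    W    L
a=2:    W    W    W    W    L    W    L    W    W    W
a=3:    W    L    W    L    W    W    W    W    L    W
a=4:    W    L    W    L    W    W    W    W    L    W
a=5:    W    W    W    W    W    L    W    W    W    W
a=6:    L    W    L    W    W    W    W    L    W    L
a=7:    L    W    L    W    W    W    W    L    W    L
Cells with no legal move (terminal, hence L): (0,0), (1,0).
The remaining L cells, each justified by listing all of its moves:
(0,2): L (sole option (0,1)(W) is W)
(0,7): L (options (0,6)(W), (0,4)(W), (0,3)(W) are all W)
(0,9): L (options (0,8)(W), (0,6)(W), (0,5)(W) are all W)
(1,2): L (options (1,1)(W), (0,1)(W) are all W)
(1,7): L (options (1,6)(W), (1,4)(W), (1,3)(W), (0,6)(W) are all W)
(1,9): L (options (1,8)(W), (1,6)(W), (1,5)(W), (0,8)(W) are all W)
(2,4): L (options (0,4)(W), (2,3)(W), (2,1)(W), (2,0)(W), (1,3)(W) are all W)
(2,6): L (options (0,6)(W), (2,5)(W), (2,3)(W), (2,2)(W), (1,5)(W) are all W)
(3,1): L (options (1,1)(W), (0,1)(W), (3,0)(W), (2,0)(W) are all W)
(3,3): L (options (1,3)(W), (0,3)(W), (3,2)(W), (3,0)(W), (2,2)(W) are all W)
(3,8): L (options (1,8)(W), (0,8)(W), (3,7)(W), (3,5)(W), (3,4)(W), (2,7)(W) are all W)
(4,1): L (options (2,1)(W), (1,1)(W), (0,1)(W), (4,0)(W), (3,0)(W) are all W)
(4,3): L (options (2,3)(W), (1,3)(W), (0,3)(W), (4,2)(W), (4,0)(W), (3,2)(W) are all W)
(4,8): L (options (2,8)(W), (1,8)(W), (0,8)(W), (4,7)(W), (4,5)(W), (4,4)(W), (3,7)(W) are all W)
(5,5): L (options (3,5)(W), (2,5)(W), (1,5)(W), (5,4)(W), (5,2)(W), (5,1)(W), (4,4)(W) are all W)
(6,0): L (options (4,0)(W), (3,0)(W), (2,0)(W) are all W)
(6,2): L (options (4,2)(W), (3,2)(W), (2,2)(W), (6,1)(W), (5,1)(W) are all W)
(6,7): L (options (4,7)(W), (3,7)(W), (2,7)(W), (6,6)(W), (6,4)(W), (6,3)(W), (5,6)(W) are all W)
(6,9): L (options (4,9)(W), (3,9)(W), (2,9)(W), (6,8)(W), (6,6)(W), (6,5)(W), (5,8)(W) are all W)
(7,0): L (options (5,0)(W), (4,0)(W), (3,0)(W) are all W)
(7,2): L (options (5,2)(W), (4,2)(W), (3,2)(W), (7,1)(W), (6,1)(W) are all W)
(7,7): L (options (5,7)(W), (4,7)(W), (3,7)(W), (7,6)(W), (7,4)(W), (7,3)(W), (6,6)(W) are all W)
(7,9): L (options (5,9)(W), (4,9)(W), (3,9)(W), (7,8)(W), (7,6)(W), (7,5)(W), (6,8)(W) are all W)
Every other cell has at least one move into one of the L cells above, so it is W.
L cells per row: a=0: 4, a=1: 4, a=2: 2, a=3: 3, a=4: 3, a=5: 1, a=6: 4, a=7: 4; total 25.

25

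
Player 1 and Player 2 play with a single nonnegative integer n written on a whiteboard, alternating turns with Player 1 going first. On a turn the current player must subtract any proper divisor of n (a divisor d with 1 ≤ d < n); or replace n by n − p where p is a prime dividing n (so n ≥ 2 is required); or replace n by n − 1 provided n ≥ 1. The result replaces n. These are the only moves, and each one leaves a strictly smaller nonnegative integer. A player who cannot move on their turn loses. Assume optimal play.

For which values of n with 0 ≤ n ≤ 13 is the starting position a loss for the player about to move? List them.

0, 4, 9

Classify positions by backward induction: terminal positions (no move available) are L. From any other position, the mover wins iff some move reaches an L.
n=0: no move → L
n=1: reaches L-position 0 → W
n=2: reaches L-position 0 → W
n=3: reaches L-position 0 → W
n=4: only reaches 2(W), 3(W), all W → L
n=5: reaches L-position 0 → W
n=6: reaches L-position 4 → W
n=7: reaches L-position 0 → W
n=8: reaches L-position 4 → W
n=9: only reaches 6(W), 8(W), all W → L
n=10: reaches L-position 9 → W
n=11: reaches L-position 0 → W
n=12: reaches L-position 9 → W
n=13: reaches L-position 0 → W
Reading off the rows marked L gives the requested list; there are 3 such values of n.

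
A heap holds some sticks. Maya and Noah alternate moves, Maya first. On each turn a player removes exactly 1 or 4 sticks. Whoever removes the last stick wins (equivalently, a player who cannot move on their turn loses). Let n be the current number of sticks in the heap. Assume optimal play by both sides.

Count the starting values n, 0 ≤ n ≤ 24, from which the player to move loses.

10

Compute win/loss labels from the base case upward. A position with no move is L. Any other position is W if it can reach an L in one move, else L.
n=0: no move → L
n=1: →0(L), so W
n=2: →1(W) only, which is W, so L
n=3: →2(L), so W
n=4: →0(L), so W
n=5: →4(W), 1(W) — all W, so L
n=6: →5(L), so W
n=7: →6(W), 3(W) — all W, so L
n=8: →7(L), so W
n=9: →5(L), so W
n=10: →9(W), 6(W) — all W, so L
n=11: →10(L), so W
n=12: →11(W), 8(W) — all W, so L
n=13: →12(L), so W
n=14: →10(L), so W
n=15: →14(W), 11(W) — all W, so L
n=16: →15(L), so W
n=17: →16(W), 13(W) — all W, so L
n=18: →17(L), so W
n=19: →15(L), so W
n=20: →19(W), 16(W) — all W, so L
n=21: →20(L), so W
n=22: →21(W), 18(W) — all W, so L
n=23: →22(L), so W
n=24: →20(L), so W
L entries with 0 ≤ n ≤ 24: n = 0, 2, 5, 7, 10, 12, 15, 17, 20, 22; that makes 10.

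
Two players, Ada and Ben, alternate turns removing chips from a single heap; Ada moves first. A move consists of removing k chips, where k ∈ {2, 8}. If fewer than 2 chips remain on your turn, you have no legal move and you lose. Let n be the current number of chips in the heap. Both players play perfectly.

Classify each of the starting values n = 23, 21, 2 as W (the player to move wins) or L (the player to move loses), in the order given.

23: W, 21: L, 2: W

Label each position W (a win for the player to move) or L (a loss). A position with no legal move is L; any other position is W exactly when some move reaches an L, and L when every move reaches a W.
n=0: no move → L
n=1: no move → L
n=2: can move to 0, which is L ⇒ W
n=3: can move to 1, which is L ⇒ W
n=4: the only move is to 2(W), a W ⇒ L
n=5: the only move is to 3(W), a W ⇒ L
n=6: can move to 4, which is L ⇒ W
n=7: can move to 5, which is L ⇒ W
n=8: can move to 0, which is L ⇒ W
n=9: can move to 1, which is L ⇒ W
n=10: moves to 8(W), 2(W); every one is W ⇒ L
n=11: moves to 9(W), 3(W); every one is W ⇒ L
n=12: can move to 10, which is L ⇒ W
n=13: can move to 11, which is L ⇒ W
n=14: moves to 12(W), 6(W); every one is W ⇒ L
n=15: moves to 13(W), 7(W); every one is W ⇒ L
n=16: can move to 14, which is L ⇒ W
n=17: can move to 15, which is L ⇒ W
n=18: can move to 10, which is L ⇒ W
n=19: can move to 11, which is L ⇒ W
n=20: moves to 18(W), 12(W); every one is W ⇒ L
n=21: moves to 19(W), 13(W); every one is W ⇒ L
n=22: can move to 20, which is L ⇒ W
n=23: can move to 21, which is L ⇒ W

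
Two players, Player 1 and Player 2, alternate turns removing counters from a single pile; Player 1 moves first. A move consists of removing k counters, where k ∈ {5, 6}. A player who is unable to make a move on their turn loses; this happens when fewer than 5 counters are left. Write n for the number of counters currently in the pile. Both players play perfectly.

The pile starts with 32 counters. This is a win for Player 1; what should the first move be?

Remove 6, leaving 26.

Label each position W (a win for the player to move) or L (a loss). A position with no legal move is L; any other position is W exactly when some move reaches an L, and L when every move reaches a W.
n=0: no move → L
n=1: no move → L
n=2: no move → L
n=3: no move → L
n=4: no move → L
n=5: W (go to 0, an L position)
n=6: W (go to 1, an L position)
n=7: W (go to 2, an L position)
n=8: W (go to 3, an L position)
n=9: W (go to 4, an L position)
n=10: W (go to 4, an L position)
n=11: L (options 6(W), 5(W) are all W)
n=12: L (options 7(W), 6(W) are all W)
n=13: L (options 8(W), 7(W) are all W)
n=14: L (options 9(W), 8(W) are all W)
n=15: L (options 10(W), 9(W) are all W)
n=16: W (go to 11, an L position)
n=17: W (go to 12, an L position)
n=18: W (go to 13, an L position)
n=19: W (go to 14, an L position)
n=20: W (go to 15, an L position)
n=21: W (go to 15, an L position)
n=22: L (options 17(W), 16(W) are all W)
n=23: L (options 18(W), 17(W) are all W)
n=24: L (options 19(W), 18(W) are all W)
n=25: L (options 20(W), 19(W) are all W)
n=26: L (options 21(W), 20(W) are all W)
n=27: W (go to 22, an L position)
n=28: W (go to 23, an L position)
n=29: W (go to 24, an L position)
n=30: W (go to 25, an L position)
n=31: W (go to 26, an L position)
n=32: W (go to 26, an L position)
From 32, the L positions reachable in one move are: 26.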